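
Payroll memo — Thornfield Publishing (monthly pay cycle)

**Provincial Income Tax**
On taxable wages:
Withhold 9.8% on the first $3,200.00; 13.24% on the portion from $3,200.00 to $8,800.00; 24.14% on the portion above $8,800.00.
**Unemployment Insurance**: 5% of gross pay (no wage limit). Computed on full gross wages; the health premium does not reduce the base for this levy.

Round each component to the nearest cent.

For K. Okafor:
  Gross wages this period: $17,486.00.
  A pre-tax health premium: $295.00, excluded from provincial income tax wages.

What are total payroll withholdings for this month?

$3,954.93

Provincial Income Tax: taxable = $17,486.00 − $295.00 = $17,191.00
  $1,055.04 + 24.14% × ($17,191.00 − $8,800.00) = $1,055.04 + 24.14% × $8,391.00 = $3,080.63
Unemployment Insurance: 5% × $17,486.00 = $874.30
Total: $3,080.63 + $874.30 = $3,954.93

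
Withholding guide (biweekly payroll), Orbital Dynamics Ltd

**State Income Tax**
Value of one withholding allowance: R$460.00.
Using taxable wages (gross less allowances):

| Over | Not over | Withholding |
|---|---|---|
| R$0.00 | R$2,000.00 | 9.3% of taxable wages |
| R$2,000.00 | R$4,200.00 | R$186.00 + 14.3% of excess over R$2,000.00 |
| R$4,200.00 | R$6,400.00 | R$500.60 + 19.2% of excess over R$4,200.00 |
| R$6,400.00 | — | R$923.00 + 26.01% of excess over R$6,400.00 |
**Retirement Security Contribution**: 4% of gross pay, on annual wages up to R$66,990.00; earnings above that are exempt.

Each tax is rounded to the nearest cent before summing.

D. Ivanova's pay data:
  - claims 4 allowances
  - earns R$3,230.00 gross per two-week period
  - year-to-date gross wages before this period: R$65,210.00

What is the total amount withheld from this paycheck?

R$200.47

State Income Tax: taxable = R$3,230.00 − 4×R$460.00 = R$1,390.00
  9.3% × R$1,390.00 = R$129.27
Retirement Security Contribution: cap R$66,990.00 − YTD R$65,210.00 = R$1,780.00 subject; 4% × R$1,780.00 = R$71.20
Total: R$129.27 + R$71.20 = R$200.47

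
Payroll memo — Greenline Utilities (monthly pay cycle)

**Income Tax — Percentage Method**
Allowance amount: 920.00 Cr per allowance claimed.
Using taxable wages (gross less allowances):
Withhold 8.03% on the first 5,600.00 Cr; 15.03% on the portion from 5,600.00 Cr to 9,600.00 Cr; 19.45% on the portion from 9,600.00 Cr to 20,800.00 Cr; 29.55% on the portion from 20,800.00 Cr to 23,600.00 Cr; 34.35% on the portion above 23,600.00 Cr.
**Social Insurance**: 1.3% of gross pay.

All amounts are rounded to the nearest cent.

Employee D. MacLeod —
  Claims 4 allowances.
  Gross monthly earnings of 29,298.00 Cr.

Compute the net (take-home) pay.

24,167.27 Cr

Income Tax: taxable = 29,298.00 Cr − 4×920.00 Cr = 25,618.00 Cr
  4,056.68 Cr + 34.35% × (25,618.00 Cr − 23,600.00 Cr) = 4,056.68 Cr + 34.35% × 2,018.00 Cr = 4,749.86 Cr
Social Insurance: 1.3% × 29,298.00 Cr = 380.87 Cr
Total withheld: 4,749.86 Cr + 380.87 Cr = 5,130.73 Cr
Net pay: 29,298.00 Cr − 5,130.73 Cr = 24,167.27 Cr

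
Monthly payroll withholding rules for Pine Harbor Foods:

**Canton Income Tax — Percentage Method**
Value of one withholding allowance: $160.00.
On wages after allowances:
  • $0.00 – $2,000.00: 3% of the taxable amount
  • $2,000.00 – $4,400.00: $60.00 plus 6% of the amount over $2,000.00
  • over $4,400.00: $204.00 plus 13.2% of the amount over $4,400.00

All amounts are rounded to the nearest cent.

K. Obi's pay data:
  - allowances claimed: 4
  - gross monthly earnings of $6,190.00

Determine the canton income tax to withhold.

Canton Income Tax: taxable = $6,190.00 − 4×$160.00 = $5,550.00
  $204.00 + 13.2% × ($5,550.00 − $4,400.00) = $204.00 + 13.2% × $1,150.00 = $355.80

$355.80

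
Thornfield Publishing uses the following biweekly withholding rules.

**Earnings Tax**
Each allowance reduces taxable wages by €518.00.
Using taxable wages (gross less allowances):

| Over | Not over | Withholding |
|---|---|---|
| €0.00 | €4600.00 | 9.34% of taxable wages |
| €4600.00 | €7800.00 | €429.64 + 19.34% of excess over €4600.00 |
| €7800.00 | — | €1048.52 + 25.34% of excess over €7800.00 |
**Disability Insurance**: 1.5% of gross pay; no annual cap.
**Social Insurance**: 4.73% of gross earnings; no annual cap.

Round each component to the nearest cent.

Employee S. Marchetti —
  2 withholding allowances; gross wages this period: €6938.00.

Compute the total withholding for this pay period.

€1113.69

Earnings Tax: taxable = €6938.00 − 2×€518.00 = €5902.00
  €429.64 + 19.34% × (€5902.00 − €4600.00) = €429.64 + 19.34% × €1302.00 = €681.45
Disability Insurance: 1.5% × €6938.00 = €104.07
Social Insurance: 4.73% × €6938.00 = €328.17
Total: €681.45 + €104.07 + €328.17 = €1113.69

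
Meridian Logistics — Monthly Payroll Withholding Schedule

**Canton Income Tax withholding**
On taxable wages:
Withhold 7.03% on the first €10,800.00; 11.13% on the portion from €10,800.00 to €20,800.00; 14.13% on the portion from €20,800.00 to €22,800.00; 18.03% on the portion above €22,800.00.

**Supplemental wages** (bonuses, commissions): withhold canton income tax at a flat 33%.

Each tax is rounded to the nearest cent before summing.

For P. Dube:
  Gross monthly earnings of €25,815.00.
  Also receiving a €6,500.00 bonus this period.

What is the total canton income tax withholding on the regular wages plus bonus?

Canton Income Tax: taxable = €25,815.00
  €2,154.84 + 18.03% × (€25,815.00 − €22,800.00) = €2,154.84 + 18.03% × €3,015.00 = €2,698.44
Supplemental (33% flat on bonus): 33% × €6,500.00 = €2,145.00
Total canton income tax: €2,698.44 + €2,145.00 = €4,843.44

€4,843.44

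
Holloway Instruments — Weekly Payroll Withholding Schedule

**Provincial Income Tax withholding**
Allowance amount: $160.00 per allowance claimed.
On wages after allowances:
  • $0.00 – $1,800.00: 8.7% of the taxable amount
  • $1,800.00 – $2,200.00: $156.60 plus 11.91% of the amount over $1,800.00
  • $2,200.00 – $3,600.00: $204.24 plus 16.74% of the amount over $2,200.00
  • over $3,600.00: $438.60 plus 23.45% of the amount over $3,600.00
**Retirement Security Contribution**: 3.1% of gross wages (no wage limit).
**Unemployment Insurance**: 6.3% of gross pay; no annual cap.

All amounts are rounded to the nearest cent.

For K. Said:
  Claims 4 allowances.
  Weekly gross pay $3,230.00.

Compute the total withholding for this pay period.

Provincial Income Tax: taxable = $3,230.00 − 4×$160.00 = $2,590.00
  $204.24 + 16.74% × ($2,590.00 − $2,200.00) = $204.24 + 16.74% × $390.00 = $269.53
Retirement Security Contribution: 3.1% × $3,230.00 = $100.13
Unemployment Insurance: 6.3% × $3,230.00 = $203.49
Total: $269.53 + $100.13 + $203.49 = $573.15

$573.15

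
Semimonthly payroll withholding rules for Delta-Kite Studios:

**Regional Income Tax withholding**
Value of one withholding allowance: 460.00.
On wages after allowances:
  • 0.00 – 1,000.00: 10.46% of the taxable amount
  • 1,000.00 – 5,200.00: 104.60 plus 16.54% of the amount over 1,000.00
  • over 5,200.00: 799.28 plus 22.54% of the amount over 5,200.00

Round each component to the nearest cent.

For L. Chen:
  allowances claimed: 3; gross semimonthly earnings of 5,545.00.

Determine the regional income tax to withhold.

Regional Income Tax: taxable = 5,545.00 − 3×460.00 = 4,165.00
  104.60 + 16.54% × (4,165.00 − 1,000.00) = 104.60 + 16.54% × 3,165.00 = 628.09

628.09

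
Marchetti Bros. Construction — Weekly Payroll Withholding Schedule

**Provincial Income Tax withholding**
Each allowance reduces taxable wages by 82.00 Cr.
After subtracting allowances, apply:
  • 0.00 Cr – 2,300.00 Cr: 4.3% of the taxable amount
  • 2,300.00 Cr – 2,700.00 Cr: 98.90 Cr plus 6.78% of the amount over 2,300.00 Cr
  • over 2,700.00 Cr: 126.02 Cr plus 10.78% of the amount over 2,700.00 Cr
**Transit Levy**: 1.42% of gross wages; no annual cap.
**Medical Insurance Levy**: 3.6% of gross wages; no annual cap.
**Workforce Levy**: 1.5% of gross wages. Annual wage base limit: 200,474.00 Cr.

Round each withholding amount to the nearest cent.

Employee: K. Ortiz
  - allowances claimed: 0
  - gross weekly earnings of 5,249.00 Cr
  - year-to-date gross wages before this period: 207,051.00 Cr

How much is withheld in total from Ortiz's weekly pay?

Provincial Income Tax: taxable = 5,249.00 Cr
  126.02 Cr + 10.78% × (5,249.00 Cr − 2,700.00 Cr) = 126.02 Cr + 10.78% × 2,549.00 Cr = 400.80 Cr
Transit Levy: 1.42% × 5,249.00 Cr = 74.54 Cr
Medical Insurance Levy: 3.6% × 5,249.00 Cr = 188.96 Cr
Workforce Levy: YTD 207,051.00 Cr ≥ cap 200,474.00 Cr → 0.00 Cr
Total: 400.80 Cr + 74.54 Cr + 188.96 Cr + 0.00 Cr = 664.30 Cr

664.30 Cr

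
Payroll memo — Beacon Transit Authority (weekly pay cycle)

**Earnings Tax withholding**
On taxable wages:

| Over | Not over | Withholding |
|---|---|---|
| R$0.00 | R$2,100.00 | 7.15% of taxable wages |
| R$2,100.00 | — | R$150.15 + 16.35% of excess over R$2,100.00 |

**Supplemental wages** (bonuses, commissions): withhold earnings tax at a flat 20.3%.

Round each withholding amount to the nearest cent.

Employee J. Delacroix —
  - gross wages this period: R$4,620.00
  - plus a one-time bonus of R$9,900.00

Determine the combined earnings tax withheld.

R$2,571.87

Earnings Tax: taxable = R$4,620.00
  R$150.15 + 16.35% × (R$4,620.00 − R$2,100.00) = R$150.15 + 16.35% × R$2,520.00 = R$562.17
Supplemental (20.3% flat on bonus): 20.3% × R$9,900.00 = R$2,009.70
Total earnings tax: R$562.17 + R$2,009.70 = R$2,571.87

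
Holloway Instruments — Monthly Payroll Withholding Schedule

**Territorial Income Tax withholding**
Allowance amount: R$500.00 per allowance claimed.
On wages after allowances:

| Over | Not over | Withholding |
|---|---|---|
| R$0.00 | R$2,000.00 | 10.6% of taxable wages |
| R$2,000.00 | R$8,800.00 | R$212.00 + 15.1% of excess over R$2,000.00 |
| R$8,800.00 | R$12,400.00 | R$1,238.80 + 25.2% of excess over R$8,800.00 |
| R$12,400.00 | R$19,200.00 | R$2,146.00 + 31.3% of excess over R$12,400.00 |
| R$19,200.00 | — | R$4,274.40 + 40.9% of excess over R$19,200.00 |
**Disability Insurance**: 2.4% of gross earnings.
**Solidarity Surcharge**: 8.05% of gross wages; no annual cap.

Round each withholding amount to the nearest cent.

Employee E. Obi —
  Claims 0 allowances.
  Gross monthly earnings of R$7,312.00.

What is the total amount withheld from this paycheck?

Territorial Income Tax: taxable = R$7,312.00
  R$212.00 + 15.1% × (R$7,312.00 − R$2,000.00) = R$212.00 + 15.1% × R$5,312.00 = R$1,014.11
Disability Insurance: 2.4% × R$7,312.00 = R$175.49
Solidarity Surcharge: 8.05% × R$7,312.00 = R$588.62
Total: R$1,014.11 + R$175.49 + R$588.62 = R$1,778.22

R$1,778.22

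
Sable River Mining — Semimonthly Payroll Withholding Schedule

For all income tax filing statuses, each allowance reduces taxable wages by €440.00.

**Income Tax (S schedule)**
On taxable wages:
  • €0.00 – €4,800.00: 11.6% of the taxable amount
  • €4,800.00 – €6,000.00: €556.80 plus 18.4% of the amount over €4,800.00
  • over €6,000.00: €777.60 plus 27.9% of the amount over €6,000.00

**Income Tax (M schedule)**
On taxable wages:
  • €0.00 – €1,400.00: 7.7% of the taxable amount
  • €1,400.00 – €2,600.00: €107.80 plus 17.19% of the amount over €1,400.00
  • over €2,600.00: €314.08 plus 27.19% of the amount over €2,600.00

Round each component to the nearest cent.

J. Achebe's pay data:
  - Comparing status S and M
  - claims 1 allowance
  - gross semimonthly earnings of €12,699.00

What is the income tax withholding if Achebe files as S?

€2,523.86

Income Tax (S): taxable = €12,699.00 − 1×€440.00 = €12,259.00
  €777.60 + 27.9% × (€12,259.00 − €6,000.00) = €777.60 + 27.9% × €6,259.00 = €2,523.86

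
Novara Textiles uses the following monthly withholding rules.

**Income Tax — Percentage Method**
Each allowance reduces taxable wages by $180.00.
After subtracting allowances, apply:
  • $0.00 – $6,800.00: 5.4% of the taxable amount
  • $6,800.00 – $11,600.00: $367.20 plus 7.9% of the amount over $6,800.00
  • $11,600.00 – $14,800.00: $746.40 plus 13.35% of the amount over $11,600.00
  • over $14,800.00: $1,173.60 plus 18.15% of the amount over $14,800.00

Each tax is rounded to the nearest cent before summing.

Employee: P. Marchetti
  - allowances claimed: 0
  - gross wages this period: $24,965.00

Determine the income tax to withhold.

Income Tax: taxable = $24,965.00
  $1,173.60 + 18.15% × ($24,965.00 − $14,800.00) = $1,173.60 + 18.15% × $10,165.00 = $3,018.55

$3,018.55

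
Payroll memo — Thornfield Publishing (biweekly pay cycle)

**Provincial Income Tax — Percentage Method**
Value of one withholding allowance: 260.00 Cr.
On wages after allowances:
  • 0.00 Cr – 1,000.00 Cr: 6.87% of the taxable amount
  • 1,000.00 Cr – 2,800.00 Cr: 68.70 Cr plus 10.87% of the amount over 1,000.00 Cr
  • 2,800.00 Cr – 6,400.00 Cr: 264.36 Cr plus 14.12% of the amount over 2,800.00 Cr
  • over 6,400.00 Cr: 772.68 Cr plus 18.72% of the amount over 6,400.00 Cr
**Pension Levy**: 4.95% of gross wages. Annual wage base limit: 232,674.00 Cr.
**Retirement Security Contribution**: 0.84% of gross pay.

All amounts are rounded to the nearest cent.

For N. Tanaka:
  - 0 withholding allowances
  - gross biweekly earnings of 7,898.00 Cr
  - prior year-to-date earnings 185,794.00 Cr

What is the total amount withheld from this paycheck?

1,510.40 Cr

Provincial Income Tax: taxable = 7,898.00 Cr
  772.68 Cr + 18.72% × (7,898.00 Cr − 6,400.00 Cr) = 772.68 Cr + 18.72% × 1,498.00 Cr = 1,053.11 Cr
Pension Levy: 4.95% × 7,898.00 Cr = 390.95 Cr
Retirement Security Contribution: 0.84% × 7,898.00 Cr = 66.34 Cr
Total: 1,053.11 Cr + 390.95 Cr + 66.34 Cr = 1,510.40 Cr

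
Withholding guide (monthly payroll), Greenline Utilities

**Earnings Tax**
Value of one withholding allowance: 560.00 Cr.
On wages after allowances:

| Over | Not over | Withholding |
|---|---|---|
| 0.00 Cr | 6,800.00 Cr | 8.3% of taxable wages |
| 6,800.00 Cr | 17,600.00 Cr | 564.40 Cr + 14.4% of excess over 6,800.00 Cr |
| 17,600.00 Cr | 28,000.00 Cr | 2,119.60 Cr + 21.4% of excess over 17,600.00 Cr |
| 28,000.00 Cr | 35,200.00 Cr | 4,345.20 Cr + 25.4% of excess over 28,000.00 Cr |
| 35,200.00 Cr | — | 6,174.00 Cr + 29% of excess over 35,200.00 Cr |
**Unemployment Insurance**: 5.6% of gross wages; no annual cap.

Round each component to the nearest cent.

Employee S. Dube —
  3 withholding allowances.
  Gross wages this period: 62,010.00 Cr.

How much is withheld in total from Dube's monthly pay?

Earnings Tax: taxable = 62,010.00 Cr − 3×560.00 Cr = 60,330.00 Cr
  6,174.00 Cr + 29% × (60,330.00 Cr − 35,200.00 Cr) = 6,174.00 Cr + 29% × 25,130.00 Cr = 13,461.70 Cr
Unemployment Insurance: 5.6% × 62,010.00 Cr = 3,472.56 Cr
Total: 13,461.70 Cr + 3,472.56 Cr = 16,934.26 Cr

16,934.26 Cr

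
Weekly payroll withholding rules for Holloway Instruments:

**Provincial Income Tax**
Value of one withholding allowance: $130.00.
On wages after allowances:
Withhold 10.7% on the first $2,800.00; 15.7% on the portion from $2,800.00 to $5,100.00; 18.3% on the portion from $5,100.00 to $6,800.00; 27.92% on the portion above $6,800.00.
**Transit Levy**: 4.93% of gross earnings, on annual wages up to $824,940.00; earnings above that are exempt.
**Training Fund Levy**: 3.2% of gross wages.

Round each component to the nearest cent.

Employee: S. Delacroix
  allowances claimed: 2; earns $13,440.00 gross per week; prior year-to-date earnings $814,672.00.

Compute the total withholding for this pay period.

Provincial Income Tax: taxable = $13,440.00 − 2×$130.00 = $13,180.00
  $971.80 + 27.92% × ($13,180.00 − $6,800.00) = $971.80 + 27.92% × $6,380.00 = $2,753.10
Transit Levy: cap $824,940.00 − YTD $814,672.00 = $10,268.00 subject; 4.93% × $10,268.00 = $506.21
Training Fund Levy: 3.2% × $13,440.00 = $430.08
Total: $2,753.10 + $506.21 + $430.08 = $3,689.39

$3,689.39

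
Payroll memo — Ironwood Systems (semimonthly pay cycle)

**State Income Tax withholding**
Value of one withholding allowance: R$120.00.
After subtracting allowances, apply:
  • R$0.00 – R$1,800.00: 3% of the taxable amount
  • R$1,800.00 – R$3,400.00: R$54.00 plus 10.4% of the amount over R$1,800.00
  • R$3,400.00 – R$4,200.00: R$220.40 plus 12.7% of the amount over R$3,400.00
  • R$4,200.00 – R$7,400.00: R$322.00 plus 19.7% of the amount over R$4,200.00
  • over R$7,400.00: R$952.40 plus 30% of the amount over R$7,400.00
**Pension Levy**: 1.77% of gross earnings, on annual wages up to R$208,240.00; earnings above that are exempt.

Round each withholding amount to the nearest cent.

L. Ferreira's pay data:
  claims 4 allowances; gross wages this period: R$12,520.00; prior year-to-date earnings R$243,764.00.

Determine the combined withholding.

R$2,344.40

State Income Tax: taxable = R$12,520.00 − 4×R$120.00 = R$12,040.00
  R$952.40 + 30% × (R$12,040.00 − R$7,400.00) = R$952.40 + 30% × R$4,640.00 = R$2,344.40
Pension Levy: YTD R$243,764.00 ≥ cap R$208,240.00 → R$0.00
Total: R$2,344.40 + R$0.00 = R$2,344.40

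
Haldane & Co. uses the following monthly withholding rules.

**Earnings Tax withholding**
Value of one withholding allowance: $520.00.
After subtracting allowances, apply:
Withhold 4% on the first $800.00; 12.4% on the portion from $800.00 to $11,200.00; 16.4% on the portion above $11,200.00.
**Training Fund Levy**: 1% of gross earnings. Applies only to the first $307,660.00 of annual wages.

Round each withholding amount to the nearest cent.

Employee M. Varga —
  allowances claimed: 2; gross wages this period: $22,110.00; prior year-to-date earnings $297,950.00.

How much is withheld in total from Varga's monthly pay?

$3,037.38

Earnings Tax: taxable = $22,110.00 − 2×$520.00 = $21,070.00
  $1,321.60 + 16.4% × ($21,070.00 − $11,200.00) = $1,321.60 + 16.4% × $9,870.00 = $2,940.28
Training Fund Levy: cap $307,660.00 − YTD $297,950.00 = $9,710.00 subject; 1% × $9,710.00 = $97.10
Total: $2,940.28 + $97.10 = $3,037.38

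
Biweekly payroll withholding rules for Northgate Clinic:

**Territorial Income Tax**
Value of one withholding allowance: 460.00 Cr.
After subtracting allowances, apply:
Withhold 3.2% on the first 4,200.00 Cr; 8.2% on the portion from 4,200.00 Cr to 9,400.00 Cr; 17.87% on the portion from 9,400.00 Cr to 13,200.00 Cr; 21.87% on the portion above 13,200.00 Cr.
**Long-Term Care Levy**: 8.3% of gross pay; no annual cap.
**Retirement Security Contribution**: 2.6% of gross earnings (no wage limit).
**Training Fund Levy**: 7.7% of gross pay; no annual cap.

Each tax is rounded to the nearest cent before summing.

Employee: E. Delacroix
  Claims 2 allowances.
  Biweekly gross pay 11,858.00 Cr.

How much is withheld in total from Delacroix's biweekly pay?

3,041.23 Cr

Territorial Income Tax: taxable = 11,858.00 Cr − 2×460.00 Cr = 10,938.00 Cr
  560.80 Cr + 17.87% × (10,938.00 Cr − 9,400.00 Cr) = 560.80 Cr + 17.87% × 1,538.00 Cr = 835.64 Cr
Long-Term Care Levy: 8.3% × 11,858.00 Cr = 984.21 Cr
Retirement Security Contribution: 2.6% × 11,858.00 Cr = 308.31 Cr
Training Fund Levy: 7.7% × 11,858.00 Cr = 913.07 Cr
Total: 835.64 Cr + 984.21 Cr + 308.31 Cr + 913.07 Cr = 3,041.23 Cr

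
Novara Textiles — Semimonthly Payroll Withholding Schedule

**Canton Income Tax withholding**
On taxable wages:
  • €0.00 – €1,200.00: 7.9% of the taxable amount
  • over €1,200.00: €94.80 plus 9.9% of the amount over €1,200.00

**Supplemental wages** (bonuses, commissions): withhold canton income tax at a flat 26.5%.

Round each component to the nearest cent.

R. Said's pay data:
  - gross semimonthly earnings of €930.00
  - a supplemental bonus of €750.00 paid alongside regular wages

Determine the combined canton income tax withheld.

€272.22

Canton Income Tax: taxable = €930.00
  7.9% × €930.00 = €73.47
Supplemental (26.5% flat on bonus): 26.5% × €750.00 = €198.75
Total canton income tax: €73.47 + €198.75 = €272.22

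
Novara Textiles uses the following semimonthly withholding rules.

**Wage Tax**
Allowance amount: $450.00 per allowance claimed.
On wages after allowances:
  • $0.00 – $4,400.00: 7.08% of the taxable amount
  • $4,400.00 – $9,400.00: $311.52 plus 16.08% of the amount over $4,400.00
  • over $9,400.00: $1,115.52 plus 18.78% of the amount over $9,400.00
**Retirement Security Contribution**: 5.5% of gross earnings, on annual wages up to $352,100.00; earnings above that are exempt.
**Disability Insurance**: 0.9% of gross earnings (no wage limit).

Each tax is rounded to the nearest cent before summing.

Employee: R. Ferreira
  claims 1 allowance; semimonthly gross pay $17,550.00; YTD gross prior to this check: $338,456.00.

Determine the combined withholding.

Wage Tax: taxable = $17,550.00 − 1×$450.00 = $17,100.00
  $1,115.52 + 18.78% × ($17,100.00 − $9,400.00) = $1,115.52 + 18.78% × $7,700.00 = $2,561.58
Retirement Security Contribution: cap $352,100.00 − YTD $338,456.00 = $13,644.00 subject; 5.5% × $13,644.00 = $750.42
Disability Insurance: 0.9% × $17,550.00 = $157.95
Total: $2,561.58 + $750.42 + $157.95 = $3,469.95

$3,469.95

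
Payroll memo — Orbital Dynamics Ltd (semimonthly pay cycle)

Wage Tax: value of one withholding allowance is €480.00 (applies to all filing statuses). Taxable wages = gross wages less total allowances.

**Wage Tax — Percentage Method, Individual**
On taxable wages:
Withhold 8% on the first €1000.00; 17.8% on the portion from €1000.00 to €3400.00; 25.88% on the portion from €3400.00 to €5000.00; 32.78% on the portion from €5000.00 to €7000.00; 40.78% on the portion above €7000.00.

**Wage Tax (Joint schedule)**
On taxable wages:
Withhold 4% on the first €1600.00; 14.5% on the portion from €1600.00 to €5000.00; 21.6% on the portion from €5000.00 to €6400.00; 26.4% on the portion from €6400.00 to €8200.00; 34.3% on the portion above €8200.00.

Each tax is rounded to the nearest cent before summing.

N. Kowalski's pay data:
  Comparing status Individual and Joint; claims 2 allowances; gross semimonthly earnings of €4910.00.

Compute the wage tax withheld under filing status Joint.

Wage Tax (Joint): taxable = €4910.00 − 2×€480.00 = €3950.00
  €64.00 + 14.5% × (€3950.00 − €1600.00) = €64.00 + 14.5% × €2350.00 = €404.75

€404.75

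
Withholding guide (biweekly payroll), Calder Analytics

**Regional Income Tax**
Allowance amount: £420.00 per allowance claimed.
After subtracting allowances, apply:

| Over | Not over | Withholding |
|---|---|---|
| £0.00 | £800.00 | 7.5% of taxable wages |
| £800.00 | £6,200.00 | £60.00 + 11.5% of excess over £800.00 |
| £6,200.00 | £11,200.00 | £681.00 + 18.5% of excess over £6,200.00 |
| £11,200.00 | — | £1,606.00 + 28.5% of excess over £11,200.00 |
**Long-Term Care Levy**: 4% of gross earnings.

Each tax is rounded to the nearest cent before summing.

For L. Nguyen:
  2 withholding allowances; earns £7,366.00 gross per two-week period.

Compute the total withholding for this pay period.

£1,035.95

Regional Income Tax: taxable = £7,366.00 − 2×£420.00 = £6,526.00
  £681.00 + 18.5% × (£6,526.00 − £6,200.00) = £681.00 + 18.5% × £326.00 = £741.31
Long-Term Care Levy: 4% × £7,366.00 = £294.64
Total: £741.31 + £294.64 = £1,035.95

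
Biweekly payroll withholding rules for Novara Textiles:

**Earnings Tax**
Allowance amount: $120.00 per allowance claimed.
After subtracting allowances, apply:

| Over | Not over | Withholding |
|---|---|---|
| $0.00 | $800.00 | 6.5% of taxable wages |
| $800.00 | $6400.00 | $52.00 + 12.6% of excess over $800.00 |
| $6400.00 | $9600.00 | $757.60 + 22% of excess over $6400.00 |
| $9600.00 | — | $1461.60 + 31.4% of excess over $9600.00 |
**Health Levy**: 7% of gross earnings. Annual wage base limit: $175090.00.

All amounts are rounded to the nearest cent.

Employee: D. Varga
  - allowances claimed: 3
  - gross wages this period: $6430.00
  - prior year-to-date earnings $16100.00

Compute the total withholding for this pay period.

Earnings Tax: taxable = $6430.00 − 3×$120.00 = $6070.00
  $52.00 + 12.6% × ($6070.00 − $800.00) = $52.00 + 12.6% × $5270.00 = $716.02
Health Levy: 7% × $6430.00 = $450.10
Total: $716.02 + $450.10 = $1166.12

$1166.12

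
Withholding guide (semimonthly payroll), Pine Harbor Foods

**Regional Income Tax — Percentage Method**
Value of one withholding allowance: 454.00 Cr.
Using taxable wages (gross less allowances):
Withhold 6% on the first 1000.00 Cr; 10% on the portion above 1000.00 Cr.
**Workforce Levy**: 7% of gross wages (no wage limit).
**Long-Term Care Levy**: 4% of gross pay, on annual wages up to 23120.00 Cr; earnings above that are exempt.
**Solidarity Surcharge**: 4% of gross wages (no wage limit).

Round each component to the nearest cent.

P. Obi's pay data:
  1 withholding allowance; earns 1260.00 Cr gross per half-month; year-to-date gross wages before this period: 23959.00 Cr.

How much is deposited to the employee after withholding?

Regional Income Tax: taxable = 1260.00 Cr − 1×454.00 Cr = 806.00 Cr
  6% × 806.00 Cr = 48.36 Cr
Workforce Levy: 7% × 1260.00 Cr = 88.20 Cr
Long-Term Care Levy: YTD 23959.00 Cr ≥ cap 23120.00 Cr → 0.00 Cr
Solidarity Surcharge: 4% × 1260.00 Cr = 50.40 Cr
Total withheld: 48.36 Cr + 88.20 Cr + 0.00 Cr + 50.40 Cr = 186.96 Cr
Net pay: 1260.00 Cr − 186.96 Cr = 1073.04 Cr

1073.04 Cr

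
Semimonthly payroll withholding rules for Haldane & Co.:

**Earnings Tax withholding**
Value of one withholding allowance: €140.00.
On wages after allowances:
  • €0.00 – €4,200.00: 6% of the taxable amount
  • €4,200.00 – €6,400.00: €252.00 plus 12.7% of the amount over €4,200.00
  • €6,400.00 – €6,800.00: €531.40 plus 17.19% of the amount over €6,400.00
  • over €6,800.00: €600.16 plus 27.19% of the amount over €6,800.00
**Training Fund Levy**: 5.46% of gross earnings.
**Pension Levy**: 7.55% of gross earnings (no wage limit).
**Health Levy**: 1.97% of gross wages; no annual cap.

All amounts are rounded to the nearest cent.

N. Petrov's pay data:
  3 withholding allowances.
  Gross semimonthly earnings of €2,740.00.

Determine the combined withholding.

Earnings Tax: taxable = €2,740.00 − 3×€140.00 = €2,320.00
  6% × €2,320.00 = €139.20
Training Fund Levy: 5.46% × €2,740.00 = €149.60
Pension Levy: 7.55% × €2,740.00 = €206.87
Health Levy: 1.97% × €2,740.00 = €53.98
Total: €139.20 + €149.60 + €206.87 + €53.98 = €549.65

€549.65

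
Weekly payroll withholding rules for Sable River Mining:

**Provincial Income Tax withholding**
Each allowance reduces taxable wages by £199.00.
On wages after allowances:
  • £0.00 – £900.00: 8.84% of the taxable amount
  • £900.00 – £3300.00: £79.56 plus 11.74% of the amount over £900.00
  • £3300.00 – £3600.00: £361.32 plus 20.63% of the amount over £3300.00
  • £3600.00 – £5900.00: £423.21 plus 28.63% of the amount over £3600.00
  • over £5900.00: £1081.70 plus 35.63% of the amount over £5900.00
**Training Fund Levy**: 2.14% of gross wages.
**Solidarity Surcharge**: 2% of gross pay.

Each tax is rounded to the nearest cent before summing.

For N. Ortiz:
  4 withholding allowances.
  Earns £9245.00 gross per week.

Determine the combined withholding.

Provincial Income Tax: taxable = £9245.00 − 4×£199.00 = £8449.00
  £1081.70 + 35.63% × (£8449.00 − £5900.00) = £1081.70 + 35.63% × £2549.00 = £1989.91
Training Fund Levy: 2.14% × £9245.00 = £197.84
Solidarity Surcharge: 2% × £9245.00 = £184.90
Total: £1989.91 + £197.84 + £184.90 = £2372.65

£2372.65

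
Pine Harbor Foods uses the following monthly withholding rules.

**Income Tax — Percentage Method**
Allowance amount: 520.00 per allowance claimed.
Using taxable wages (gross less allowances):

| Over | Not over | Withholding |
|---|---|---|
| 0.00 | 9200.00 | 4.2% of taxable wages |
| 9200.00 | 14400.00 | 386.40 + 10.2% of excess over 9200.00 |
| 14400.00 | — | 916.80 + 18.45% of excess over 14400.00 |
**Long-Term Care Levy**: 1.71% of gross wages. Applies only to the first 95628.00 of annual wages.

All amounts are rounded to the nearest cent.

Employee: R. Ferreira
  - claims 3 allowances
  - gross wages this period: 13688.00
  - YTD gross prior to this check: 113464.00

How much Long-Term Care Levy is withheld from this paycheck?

Long-Term Care Levy: YTD 113464.00 ≥ cap 95628.00 → 0.00

0.00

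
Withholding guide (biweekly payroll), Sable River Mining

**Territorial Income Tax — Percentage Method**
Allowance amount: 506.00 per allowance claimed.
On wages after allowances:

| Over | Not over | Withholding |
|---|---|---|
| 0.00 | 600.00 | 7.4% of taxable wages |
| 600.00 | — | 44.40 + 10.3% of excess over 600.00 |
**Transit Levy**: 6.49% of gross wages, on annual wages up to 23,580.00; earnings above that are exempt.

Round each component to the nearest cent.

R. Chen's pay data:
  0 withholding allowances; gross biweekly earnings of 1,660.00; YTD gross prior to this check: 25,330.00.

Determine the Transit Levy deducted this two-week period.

Transit Levy: YTD 25,330.00 ≥ cap 23,580.00 → 0.00

0.00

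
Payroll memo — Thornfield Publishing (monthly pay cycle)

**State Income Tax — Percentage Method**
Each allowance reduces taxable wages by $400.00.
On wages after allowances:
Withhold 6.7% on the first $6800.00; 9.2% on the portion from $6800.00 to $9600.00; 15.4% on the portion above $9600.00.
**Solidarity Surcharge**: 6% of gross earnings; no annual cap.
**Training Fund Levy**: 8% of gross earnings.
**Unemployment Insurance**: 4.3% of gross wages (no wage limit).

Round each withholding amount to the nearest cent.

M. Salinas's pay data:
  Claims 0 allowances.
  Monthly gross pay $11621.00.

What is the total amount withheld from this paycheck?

$3151.07

State Income Tax: taxable = $11621.00
  $713.20 + 15.4% × ($11621.00 − $9600.00) = $713.20 + 15.4% × $2021.00 = $1024.43
Solidarity Surcharge: 6% × $11621.00 = $697.26
Training Fund Levy: 8% × $11621.00 = $929.68
Unemployment Insurance: 4.3% × $11621.00 = $499.70
Total: $1024.43 + $697.26 + $929.68 + $499.70 = $3151.07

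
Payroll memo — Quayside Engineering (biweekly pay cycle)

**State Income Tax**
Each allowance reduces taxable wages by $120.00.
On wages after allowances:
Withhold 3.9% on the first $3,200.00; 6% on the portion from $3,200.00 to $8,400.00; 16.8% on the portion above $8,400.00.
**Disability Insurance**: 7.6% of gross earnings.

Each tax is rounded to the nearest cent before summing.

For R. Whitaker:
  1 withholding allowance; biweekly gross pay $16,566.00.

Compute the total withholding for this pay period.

State Income Tax: taxable = $16,566.00 − 1×$120.00 = $16,446.00
  $436.80 + 16.8% × ($16,446.00 − $8,400.00) = $436.80 + 16.8% × $8,046.00 = $1,788.53
Disability Insurance: 7.6% × $16,566.00 = $1,259.02
Total: $1,788.53 + $1,259.02 = $3,047.55

$3,047.55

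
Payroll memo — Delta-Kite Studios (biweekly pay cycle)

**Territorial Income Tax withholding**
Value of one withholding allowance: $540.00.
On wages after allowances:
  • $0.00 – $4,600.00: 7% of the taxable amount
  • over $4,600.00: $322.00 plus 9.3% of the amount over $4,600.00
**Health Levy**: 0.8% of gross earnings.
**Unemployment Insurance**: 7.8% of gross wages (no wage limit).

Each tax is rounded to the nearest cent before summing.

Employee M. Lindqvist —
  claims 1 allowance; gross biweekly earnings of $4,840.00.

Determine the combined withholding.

$717.24

Territorial Income Tax: taxable = $4,840.00 − 1×$540.00 = $4,300.00
  7% × $4,300.00 = $301.00
Health Levy: 0.8% × $4,840.00 = $38.72
Unemployment Insurance: 7.8% × $4,840.00 = $377.52
Total: $301.00 + $38.72 + $377.52 = $717.24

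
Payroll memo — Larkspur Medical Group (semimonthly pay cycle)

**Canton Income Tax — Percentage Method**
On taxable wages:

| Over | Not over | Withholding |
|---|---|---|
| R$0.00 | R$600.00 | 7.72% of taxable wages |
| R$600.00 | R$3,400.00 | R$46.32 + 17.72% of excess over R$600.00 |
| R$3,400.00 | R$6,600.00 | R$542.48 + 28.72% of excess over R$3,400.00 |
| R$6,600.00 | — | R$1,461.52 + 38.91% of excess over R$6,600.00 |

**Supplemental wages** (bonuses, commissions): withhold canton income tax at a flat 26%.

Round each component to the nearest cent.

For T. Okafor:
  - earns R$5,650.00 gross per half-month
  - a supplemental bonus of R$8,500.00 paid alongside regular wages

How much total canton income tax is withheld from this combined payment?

Canton Income Tax: taxable = R$5,650.00
  R$542.48 + 28.72% × (R$5,650.00 − R$3,400.00) = R$542.48 + 28.72% × R$2,250.00 = R$1,188.68
Supplemental (26% flat on bonus): 26% × R$8,500.00 = R$2,210.00
Total canton income tax: R$1,188.68 + R$2,210.00 = R$3,398.68

R$3,398.68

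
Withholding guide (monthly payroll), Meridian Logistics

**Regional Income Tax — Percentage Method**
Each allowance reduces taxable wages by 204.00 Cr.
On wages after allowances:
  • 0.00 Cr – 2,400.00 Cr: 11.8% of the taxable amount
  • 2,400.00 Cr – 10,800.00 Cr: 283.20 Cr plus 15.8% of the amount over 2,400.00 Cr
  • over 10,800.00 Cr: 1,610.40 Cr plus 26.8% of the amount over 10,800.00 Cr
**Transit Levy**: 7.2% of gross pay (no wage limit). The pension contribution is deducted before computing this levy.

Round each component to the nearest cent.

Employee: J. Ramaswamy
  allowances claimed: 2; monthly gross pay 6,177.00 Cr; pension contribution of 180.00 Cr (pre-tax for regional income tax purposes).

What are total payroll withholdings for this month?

1,218.84 Cr

Regional Income Tax: taxable = 6,177.00 Cr − 180.00 Cr − 2×204.00 Cr = 5,589.00 Cr
  283.20 Cr + 15.8% × (5,589.00 Cr − 2,400.00 Cr) = 283.20 Cr + 15.8% × 3,189.00 Cr = 787.06 Cr
Transit Levy: 7.2% × 5,997.00 Cr = 431.78 Cr
Total: 787.06 Cr + 431.78 Cr = 1,218.84 Cr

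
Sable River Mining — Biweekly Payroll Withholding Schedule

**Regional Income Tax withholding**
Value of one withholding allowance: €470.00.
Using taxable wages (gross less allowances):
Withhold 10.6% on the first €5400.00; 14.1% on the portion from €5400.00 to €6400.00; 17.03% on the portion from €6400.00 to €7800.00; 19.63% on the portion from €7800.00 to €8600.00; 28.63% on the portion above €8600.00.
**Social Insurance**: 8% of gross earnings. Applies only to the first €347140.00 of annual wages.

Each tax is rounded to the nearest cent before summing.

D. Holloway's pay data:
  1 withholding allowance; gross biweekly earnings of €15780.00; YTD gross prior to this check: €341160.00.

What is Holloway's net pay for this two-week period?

€12271.67

Regional Income Tax: taxable = €15780.00 − 1×€470.00 = €15310.00
  €1108.86 + 28.63% × (€15310.00 − €8600.00) = €1108.86 + 28.63% × €6710.00 = €3029.93
Social Insurance: cap €347140.00 − YTD €341160.00 = €5980.00 subject; 8% × €5980.00 = €478.40
Total withheld: €3029.93 + €478.40 = €3508.33
Net pay: €15780.00 − €3508.33 = €12271.67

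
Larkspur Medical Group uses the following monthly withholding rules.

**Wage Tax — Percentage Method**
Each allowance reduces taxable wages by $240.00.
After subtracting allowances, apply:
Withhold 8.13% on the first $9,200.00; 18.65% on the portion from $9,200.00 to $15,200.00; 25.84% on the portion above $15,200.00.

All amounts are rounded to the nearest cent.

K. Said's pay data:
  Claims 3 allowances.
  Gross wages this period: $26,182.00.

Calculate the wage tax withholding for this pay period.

$4,518.66

Wage Tax: taxable = $26,182.00 − 3×$240.00 = $25,462.00
  $1,866.96 + 25.84% × ($25,462.00 − $15,200.00) = $1,866.96 + 25.84% × $10,262.00 = $4,518.66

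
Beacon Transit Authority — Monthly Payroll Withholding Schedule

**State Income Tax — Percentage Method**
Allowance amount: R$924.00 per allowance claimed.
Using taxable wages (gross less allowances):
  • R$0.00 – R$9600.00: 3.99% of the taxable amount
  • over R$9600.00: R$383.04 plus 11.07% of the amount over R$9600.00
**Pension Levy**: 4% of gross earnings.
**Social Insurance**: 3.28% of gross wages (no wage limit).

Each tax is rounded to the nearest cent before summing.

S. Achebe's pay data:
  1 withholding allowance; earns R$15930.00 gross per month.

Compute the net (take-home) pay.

R$13788.82

State Income Tax: taxable = R$15930.00 − 1×R$924.00 = R$15006.00
  R$383.04 + 11.07% × (R$15006.00 − R$9600.00) = R$383.04 + 11.07% × R$5406.00 = R$981.48
Pension Levy: 4% × R$15930.00 = R$637.20
Social Insurance: 3.28% × R$15930.00 = R$522.50
Total withheld: R$981.48 + R$637.20 + R$522.50 = R$2141.18
Net pay: R$15930.00 − R$2141.18 = R$13788.82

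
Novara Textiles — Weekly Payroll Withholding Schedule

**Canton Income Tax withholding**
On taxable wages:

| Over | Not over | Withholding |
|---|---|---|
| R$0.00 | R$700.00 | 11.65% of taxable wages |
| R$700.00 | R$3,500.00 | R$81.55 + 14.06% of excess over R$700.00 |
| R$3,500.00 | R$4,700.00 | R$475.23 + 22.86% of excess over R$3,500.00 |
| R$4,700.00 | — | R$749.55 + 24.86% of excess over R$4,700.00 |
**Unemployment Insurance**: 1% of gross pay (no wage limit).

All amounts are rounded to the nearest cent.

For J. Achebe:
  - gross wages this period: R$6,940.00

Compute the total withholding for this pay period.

R$1,375.81

Canton Income Tax: taxable = R$6,940.00
  R$749.55 + 24.86% × (R$6,940.00 − R$4,700.00) = R$749.55 + 24.86% × R$2,240.00 = R$1,306.41
Unemployment Insurance: 1% × R$6,940.00 = R$69.40
Total: R$1,306.41 + R$69.40 = R$1,375.81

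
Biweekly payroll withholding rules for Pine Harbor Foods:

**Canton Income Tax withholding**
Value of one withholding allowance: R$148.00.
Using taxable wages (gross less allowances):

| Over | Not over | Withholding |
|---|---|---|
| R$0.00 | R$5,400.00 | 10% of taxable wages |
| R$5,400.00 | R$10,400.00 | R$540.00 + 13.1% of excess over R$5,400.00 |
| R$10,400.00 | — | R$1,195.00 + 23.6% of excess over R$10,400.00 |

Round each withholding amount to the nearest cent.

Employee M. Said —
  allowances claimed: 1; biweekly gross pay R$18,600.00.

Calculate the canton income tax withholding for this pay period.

R$3,095.27

Canton Income Tax: taxable = R$18,600.00 − 1×R$148.00 = R$18,452.00
  R$1,195.00 + 23.6% × (R$18,452.00 − R$10,400.00) = R$1,195.00 + 23.6% × R$8,052.00 = R$3,095.27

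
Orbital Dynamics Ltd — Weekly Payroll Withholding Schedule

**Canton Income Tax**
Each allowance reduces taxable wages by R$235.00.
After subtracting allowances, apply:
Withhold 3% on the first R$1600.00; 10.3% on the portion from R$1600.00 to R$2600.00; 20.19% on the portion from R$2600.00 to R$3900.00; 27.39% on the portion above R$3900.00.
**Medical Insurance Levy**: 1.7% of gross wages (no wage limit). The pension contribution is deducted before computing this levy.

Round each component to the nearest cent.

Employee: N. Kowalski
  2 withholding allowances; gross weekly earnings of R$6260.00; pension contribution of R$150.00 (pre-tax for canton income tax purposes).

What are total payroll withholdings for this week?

Canton Income Tax: taxable = R$6260.00 − R$150.00 − 2×R$235.00 = R$5640.00
  R$413.47 + 27.39% × (R$5640.00 − R$3900.00) = R$413.47 + 27.39% × R$1740.00 = R$890.06
Medical Insurance Levy: 1.7% × R$6110.00 = R$103.87
Total: R$890.06 + R$103.87 = R$993.93

R$993.93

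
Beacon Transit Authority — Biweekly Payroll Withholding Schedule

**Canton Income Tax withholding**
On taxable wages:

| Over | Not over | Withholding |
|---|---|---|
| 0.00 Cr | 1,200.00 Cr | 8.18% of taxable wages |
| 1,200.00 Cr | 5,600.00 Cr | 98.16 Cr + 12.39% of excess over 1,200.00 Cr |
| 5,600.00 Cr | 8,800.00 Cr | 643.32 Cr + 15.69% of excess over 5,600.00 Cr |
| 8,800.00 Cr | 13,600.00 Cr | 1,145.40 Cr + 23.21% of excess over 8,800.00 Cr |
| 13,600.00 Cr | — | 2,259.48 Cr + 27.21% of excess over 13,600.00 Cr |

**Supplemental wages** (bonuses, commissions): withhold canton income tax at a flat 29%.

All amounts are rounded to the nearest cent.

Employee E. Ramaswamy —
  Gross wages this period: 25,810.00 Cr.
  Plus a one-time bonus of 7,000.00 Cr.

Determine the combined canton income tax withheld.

7,611.82 Cr

Canton Income Tax: taxable = 25,810.00 Cr
  2,259.48 Cr + 27.21% × (25,810.00 Cr − 13,600.00 Cr) = 2,259.48 Cr + 27.21% × 12,210.00 Cr = 5,581.82 Cr
Supplemental (29% flat on bonus): 29% × 7,000.00 Cr = 2,030.00 Cr
Total canton income tax: 5,581.82 Cr + 2,030.00 Cr = 7,611.82 Cr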